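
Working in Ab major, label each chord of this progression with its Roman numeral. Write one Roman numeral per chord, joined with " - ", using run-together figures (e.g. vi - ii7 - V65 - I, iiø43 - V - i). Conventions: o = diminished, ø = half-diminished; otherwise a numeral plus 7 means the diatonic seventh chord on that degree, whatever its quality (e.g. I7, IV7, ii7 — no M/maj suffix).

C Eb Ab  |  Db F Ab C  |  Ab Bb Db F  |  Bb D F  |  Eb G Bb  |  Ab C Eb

C-Eb-Ab: major triad on Ab = scale degree 1 → I6.
Db-F-Ab-C: major seventh chord on Db = scale degree 4 → IV7.
Ab-Bb-Db-F: root Bb is the supertonic; minor seventh chord there is ii42.
Bb-D-F: chromatic; Bb is V of V, so V/V.
Eb-G-Bb: major triad on Eb = scale degree 5 → V.
Ab-C-Eb: major triad on Ab = scale degree 1 → I.

I6 - IV7 - ii42 - V/V - V - I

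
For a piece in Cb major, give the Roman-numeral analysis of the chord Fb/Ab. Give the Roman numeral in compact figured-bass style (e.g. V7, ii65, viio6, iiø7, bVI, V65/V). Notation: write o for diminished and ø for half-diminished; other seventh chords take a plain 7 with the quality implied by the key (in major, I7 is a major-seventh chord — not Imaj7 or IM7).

IV6

The pitches Fb-Ab-Cb form a major triad rooted on Fb.
Fb is scale degree 4 in Cb major, and a major triad on that degree is written IV.
With Ab in the bass the chord is in first inversion, so the figured bass is 6.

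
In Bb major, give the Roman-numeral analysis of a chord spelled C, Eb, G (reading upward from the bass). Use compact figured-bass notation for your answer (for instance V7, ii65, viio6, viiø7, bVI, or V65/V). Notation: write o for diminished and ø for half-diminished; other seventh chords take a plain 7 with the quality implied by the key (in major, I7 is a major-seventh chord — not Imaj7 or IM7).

ii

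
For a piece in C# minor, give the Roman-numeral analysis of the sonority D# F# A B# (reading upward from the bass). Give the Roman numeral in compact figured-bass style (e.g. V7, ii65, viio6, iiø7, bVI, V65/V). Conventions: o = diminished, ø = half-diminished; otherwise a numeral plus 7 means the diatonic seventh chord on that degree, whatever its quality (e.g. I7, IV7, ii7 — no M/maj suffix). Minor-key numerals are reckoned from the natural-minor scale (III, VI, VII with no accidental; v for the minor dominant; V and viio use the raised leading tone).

Stacked in thirds the chord is B#-D#-F#-A: a fully diminished seventh chord on B#.
B# is scale degree 7 in C# minor, and a fully diminished seventh chord on that degree is written viio7.
With D# in the bass the chord is in first inversion, so the figured bass is 65.

viio65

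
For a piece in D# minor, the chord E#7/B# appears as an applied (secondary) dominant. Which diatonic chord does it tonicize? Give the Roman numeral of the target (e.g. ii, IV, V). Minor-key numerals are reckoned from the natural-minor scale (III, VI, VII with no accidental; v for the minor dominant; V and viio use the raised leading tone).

V

The chord is a dominant seventh chord on E#.
A dominant resolves down a perfect fifth: E# → A#. In D# minor, A# is scale degree 5, i.e. V.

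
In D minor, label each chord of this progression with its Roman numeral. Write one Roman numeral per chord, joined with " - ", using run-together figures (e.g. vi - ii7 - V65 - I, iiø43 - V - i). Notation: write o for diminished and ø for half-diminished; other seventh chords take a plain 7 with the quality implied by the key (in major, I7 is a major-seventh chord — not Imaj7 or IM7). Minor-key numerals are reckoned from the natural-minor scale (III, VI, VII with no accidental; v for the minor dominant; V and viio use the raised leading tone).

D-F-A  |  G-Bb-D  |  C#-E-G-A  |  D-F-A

D-F-A: root D is the tonic; minor triad there is i.
G-Bb-D: minor triad on G = scale degree 4 → iv.
C#-E-G-A has root A, degree 5 in D minor, so V65.
D-F-A: minor triad on D = scale degree 1 → i.

i - iv - V65 - i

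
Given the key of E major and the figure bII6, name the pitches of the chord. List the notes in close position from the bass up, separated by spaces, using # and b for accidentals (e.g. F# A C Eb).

A C F

bII6 is the Neapolitan sixth — a major triad on the lowered second degree, here in its customary first inversion. In E major that root is F.
So the chord is F-A-C.
The figured bass 6 indicates first inversion, placing the third (A) in the bass: A-C-F.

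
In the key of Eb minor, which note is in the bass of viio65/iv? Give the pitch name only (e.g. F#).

Bb

The applied chord viio65/iv is rooted on G: G-Bb-Db-Fb.
The figure 65 means first inversion — the third is in the bass.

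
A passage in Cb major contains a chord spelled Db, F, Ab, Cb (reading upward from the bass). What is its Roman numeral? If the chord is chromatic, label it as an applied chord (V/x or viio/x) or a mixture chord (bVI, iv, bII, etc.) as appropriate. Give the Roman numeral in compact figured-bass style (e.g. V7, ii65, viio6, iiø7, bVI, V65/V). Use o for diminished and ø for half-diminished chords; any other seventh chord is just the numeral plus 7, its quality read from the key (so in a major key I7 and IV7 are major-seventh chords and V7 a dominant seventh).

The pitches Db-F-Ab-Cb form a dominant seventh chord rooted on Db.
Db is not a diatonic chord root with this quality in Cb major, but it lies a perfect fifth above Gb (V), so the chord functions as an applied dominant of V.

V7/V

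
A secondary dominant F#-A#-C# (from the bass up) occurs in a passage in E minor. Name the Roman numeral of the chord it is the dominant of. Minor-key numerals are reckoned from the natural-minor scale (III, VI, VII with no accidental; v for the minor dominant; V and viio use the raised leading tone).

V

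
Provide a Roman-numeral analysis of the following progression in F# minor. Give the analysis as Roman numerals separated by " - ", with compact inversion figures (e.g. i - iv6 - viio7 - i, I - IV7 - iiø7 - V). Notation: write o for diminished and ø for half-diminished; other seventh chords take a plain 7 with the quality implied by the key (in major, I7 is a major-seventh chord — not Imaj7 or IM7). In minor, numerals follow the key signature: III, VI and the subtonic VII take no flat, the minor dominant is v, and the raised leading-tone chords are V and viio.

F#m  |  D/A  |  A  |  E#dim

i - VI64 - III - viio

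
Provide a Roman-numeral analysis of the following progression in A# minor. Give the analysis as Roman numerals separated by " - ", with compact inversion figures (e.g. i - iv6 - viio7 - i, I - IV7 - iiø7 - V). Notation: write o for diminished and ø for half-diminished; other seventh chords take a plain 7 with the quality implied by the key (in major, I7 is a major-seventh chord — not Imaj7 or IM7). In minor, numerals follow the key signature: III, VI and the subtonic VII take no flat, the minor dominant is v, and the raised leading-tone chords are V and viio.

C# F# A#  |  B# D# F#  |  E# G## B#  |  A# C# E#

C#-F#-A# has root F#, degree 6 in A# minor, so VI64.
B#-D#-F# has root B#, degree 2 in A# minor, so iio.
E#-G##-B#: root E# is the dominant; major triad there is V.
A#-C#-E#: root A# is the tonic; minor triad there is i.

VI64 - iio - V - i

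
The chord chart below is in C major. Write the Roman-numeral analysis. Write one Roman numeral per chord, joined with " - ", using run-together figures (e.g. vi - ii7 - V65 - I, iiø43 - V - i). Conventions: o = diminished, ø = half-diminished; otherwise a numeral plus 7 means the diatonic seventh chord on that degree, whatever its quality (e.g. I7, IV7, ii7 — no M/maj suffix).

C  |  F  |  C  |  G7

C has root C, degree 1 in C major, so I.
F: root F is the subdominant; major triad there is IV.
C has root C, degree 1 in C major, so I.
G7: root G is the dominant; dominant seventh chord there is V7.

I - IV - I - V7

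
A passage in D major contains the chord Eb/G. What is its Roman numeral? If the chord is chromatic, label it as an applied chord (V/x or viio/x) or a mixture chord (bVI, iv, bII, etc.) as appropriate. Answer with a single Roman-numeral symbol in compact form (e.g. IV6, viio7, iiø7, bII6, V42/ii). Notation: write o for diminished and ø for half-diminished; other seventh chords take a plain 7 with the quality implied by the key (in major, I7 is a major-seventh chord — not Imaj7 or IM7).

The pitches Eb-G-Bb form a major triad rooted on Eb.
Eb is the lowered second degree of D major (diatonic 2 would be E). This is the Neapolitan sixth — a major triad on the lowered second degree, here in its customary first inversion.
With G in the bass the chord is in first inversion, so the figured bass is 6.

bII6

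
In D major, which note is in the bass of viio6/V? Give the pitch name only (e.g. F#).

B

The applied chord viio6/V is rooted on G#: G#-B-D.
The figure 6 means first inversion — the third is in the bass.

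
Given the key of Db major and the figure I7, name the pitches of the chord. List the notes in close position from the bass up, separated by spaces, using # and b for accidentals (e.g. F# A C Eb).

Db F Ab C

In Db major, scale degree 1 is Db, and the diatonic chord built there is a major seventh chord.
That chord is spelled Db-F-Ab-C.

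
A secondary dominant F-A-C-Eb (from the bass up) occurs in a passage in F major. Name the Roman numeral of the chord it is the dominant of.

IV

The chord is a dominant seventh chord on F.
A dominant resolves down a perfect fifth: F → Bb. In F major, Bb is scale degree 4, i.e. IV.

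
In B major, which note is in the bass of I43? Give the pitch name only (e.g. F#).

F#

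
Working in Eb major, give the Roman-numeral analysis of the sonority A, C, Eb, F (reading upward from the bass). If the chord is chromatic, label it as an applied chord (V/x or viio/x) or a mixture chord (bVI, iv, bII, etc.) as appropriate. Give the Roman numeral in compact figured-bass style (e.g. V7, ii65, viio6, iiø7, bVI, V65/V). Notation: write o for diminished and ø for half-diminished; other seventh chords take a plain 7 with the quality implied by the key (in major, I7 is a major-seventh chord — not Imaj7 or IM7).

The pitches F-A-C-Eb form a dominant seventh chord rooted on F.
F is not a diatonic chord root with this quality in Eb major, but it lies a perfect fifth above Bb (V), so the chord functions as an applied dominant of V.
With A in the bass the chord is in first inversion, so the figured bass is 65.

V65/V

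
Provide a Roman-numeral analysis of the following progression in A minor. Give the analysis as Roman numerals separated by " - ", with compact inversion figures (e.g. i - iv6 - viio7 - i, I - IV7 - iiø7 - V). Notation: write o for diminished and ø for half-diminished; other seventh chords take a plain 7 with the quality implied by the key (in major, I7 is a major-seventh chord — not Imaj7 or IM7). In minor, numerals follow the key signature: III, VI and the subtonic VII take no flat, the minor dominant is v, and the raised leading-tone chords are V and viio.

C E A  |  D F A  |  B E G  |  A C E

i6 - iv - v64 - i

C-E-A: root A is the tonic; minor triad there is i6.
D-F-A has root D, degree 4 in A minor, so iv.
B-E-G has root E, degree 5 in A minor, so v64.
A-C-E: root A is the tonic; minor triad there is i.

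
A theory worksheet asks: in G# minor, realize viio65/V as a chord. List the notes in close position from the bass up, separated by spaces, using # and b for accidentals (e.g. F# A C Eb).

E# G# B C##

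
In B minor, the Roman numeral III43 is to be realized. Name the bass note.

A

III in B minor has root D; the chord is D-F#-A-C#.
The figure 43 means second inversion — the fifth is in the bass.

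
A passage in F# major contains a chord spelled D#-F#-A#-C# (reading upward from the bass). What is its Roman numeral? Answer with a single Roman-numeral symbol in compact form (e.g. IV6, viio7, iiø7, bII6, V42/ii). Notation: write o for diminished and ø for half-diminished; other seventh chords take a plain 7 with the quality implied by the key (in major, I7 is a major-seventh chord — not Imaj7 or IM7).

Stacked in thirds the chord is D#-F#-A#-C#: a minor seventh chord on D#.
In F# major, D# is the submediant; the diatonic minor seventh chord there is vi7.

vi7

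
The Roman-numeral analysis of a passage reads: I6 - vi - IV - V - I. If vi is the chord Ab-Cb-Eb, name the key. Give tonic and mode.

Cb major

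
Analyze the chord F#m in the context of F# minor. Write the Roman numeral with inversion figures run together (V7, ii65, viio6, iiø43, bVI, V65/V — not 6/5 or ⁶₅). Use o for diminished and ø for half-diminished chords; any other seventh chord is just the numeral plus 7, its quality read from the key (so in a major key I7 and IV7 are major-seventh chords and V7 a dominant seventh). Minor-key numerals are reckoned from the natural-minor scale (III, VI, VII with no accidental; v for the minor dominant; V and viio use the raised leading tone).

The pitches F#-A-C# form a minor triad rooted on F#.
F# is scale degree 1 in F# minor, and a minor triad on that degree is written i.

i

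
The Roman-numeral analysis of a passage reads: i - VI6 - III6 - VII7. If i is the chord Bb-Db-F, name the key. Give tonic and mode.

Bb minor

The chord Bbm is a minor triad rooted on Bb; its label is i.
If Bb is scale degree 1 and the mode makes that degree carry a minor triad, the tonic is Bb and the mode is minor.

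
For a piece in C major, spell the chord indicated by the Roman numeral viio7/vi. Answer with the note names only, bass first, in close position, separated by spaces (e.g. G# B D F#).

G# B D F

viio7/vi is a secondary leading-tone chord. The target vi is A in C major; the applied chord is rooted a semitone below, on G#.
Building a fully diminished seventh chord on G# gives G#-B-D-F.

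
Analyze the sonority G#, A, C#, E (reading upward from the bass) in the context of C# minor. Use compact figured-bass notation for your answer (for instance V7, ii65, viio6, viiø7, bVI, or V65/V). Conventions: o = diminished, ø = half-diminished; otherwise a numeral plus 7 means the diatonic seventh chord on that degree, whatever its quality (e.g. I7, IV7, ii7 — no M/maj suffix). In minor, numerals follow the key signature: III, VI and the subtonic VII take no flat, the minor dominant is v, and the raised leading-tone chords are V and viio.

VI42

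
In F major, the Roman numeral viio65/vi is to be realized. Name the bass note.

The applied chord viio65/vi is rooted on C#: C#-E-G-Bb.
The figure 65 means first inversion — the third is in the bass.

E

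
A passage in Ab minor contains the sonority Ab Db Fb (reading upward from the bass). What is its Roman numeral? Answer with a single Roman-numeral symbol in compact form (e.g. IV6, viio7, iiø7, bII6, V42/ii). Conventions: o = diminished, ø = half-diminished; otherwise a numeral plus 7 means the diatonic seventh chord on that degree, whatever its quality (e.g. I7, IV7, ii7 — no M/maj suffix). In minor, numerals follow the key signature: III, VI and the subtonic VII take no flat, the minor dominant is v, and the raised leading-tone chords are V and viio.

The pitches Db-Fb-Ab form a minor triad rooted on Db.
Db is scale degree 4 in Ab minor, and a minor triad on that degree is written iv.
With Ab in the bass the chord is in second inversion, so the figured bass is 64.

iv64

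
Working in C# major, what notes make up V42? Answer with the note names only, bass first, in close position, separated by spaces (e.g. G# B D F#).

The numeral's case and figure indicate a dominant seventh chord. In C# major its root, the dominant, is G#.
Stacking thirds from G# gives G#-B#-D#-F#.
With the 42 figure the chord is in third inversion; from the bass F# upward in close position it reads F#-G#-B#-D#.

F# G# B# D#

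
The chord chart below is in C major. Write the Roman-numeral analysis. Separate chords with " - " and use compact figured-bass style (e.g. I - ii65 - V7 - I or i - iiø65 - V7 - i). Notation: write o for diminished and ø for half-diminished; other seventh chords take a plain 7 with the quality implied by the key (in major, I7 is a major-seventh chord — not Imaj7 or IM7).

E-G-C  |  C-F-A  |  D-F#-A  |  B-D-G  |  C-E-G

I6 - IV64 - V/V - V6 - I

E-G-C has root C, degree 1 in C major, so I6.
C-F-A has root F, degree 4 in C major, so IV64.
D-F#-A is the secondary dominant of V (major triad on D): V/V.
B-D-G: major triad on G = scale degree 5 → V6.
C-E-G: major triad on C = scale degree 1 → I.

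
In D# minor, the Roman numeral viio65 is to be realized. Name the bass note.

E#

viio in D# minor has root C##; the chord is C##-E#-G#-B.
The figure 65 means first inversion — the third is in the bass.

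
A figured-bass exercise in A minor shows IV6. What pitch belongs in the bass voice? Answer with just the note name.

F#

IV in A minor has root D; the chord is D-F#-A.
The figure 6 means first inversion — the third is in the bass.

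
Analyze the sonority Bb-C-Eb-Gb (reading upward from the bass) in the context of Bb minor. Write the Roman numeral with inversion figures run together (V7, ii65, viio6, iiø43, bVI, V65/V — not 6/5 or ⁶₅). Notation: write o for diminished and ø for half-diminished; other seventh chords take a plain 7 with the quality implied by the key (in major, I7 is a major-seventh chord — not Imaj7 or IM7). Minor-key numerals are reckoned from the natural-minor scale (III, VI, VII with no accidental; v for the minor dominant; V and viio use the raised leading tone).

iiø42

Stacked in thirds the chord is C-Eb-Gb-Bb: a half-diminished seventh chord on C.
In Bb minor, C is the supertonic; the diatonic half-diminished seventh chord there is iiø7.
With Bb in the bass the chord is in third inversion, so the figured bass is 42.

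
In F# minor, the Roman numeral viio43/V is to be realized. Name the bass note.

F#

The applied chord viio43/V is rooted on B#: B#-D#-F#-A.
The figure 43 means second inversion — the fifth is in the bass.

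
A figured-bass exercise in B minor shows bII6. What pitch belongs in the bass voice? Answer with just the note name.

E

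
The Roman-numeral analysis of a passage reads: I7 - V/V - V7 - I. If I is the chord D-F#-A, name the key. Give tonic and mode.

D major

The chord D is a major triad rooted on D; its label is I.
If D is scale degree 1 and the mode makes that degree carry a major triad, the tonic is D and the mode is major.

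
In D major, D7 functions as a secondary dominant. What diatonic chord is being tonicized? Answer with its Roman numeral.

IV

The chord is a dominant seventh chord on D.
A dominant resolves down a perfect fifth: D → G. In D major, G is scale degree 4, i.e. IV.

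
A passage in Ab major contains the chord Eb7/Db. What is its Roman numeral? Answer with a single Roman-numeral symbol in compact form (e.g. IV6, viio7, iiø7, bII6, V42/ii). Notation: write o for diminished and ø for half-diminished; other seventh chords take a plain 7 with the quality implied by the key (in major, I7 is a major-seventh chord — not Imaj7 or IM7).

V42

The pitches Eb-G-Bb-Db form a dominant seventh chord rooted on Eb.
In Ab major, Eb is the dominant; the diatonic dominant seventh chord there is V7.
With Db in the bass the chord is in third inversion, so the figured bass is 42.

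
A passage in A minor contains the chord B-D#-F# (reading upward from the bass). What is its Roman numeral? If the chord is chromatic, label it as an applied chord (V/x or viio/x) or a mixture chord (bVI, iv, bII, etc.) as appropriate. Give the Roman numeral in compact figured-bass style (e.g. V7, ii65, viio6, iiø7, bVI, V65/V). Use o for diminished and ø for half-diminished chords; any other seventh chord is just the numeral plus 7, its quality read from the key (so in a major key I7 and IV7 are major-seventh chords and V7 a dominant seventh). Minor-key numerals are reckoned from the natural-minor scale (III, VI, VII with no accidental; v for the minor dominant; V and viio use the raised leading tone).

V/V

The pitches B-D#-F# form a major triad rooted on B.
B is not a diatonic chord root with this quality in A minor, but it lies a perfect fifth above E (V), so the chord functions as an applied dominant of V.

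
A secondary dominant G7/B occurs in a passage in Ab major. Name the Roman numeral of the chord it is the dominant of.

iii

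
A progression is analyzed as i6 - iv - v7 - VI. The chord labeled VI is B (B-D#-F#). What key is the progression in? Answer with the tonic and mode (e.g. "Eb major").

D# minor

The chord B is a major triad rooted on B; its label is VI.
VI on B implies B is the submediant; that puts the tonic at D#, and the uppercase numeral fits minor mode.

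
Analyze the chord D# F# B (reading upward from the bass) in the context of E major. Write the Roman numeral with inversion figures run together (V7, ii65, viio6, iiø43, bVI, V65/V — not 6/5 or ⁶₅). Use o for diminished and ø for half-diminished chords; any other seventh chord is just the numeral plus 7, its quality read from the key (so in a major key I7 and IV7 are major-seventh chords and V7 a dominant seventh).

The pitches B-D#-F# form a major triad rooted on B.
In E major, B is the dominant; the diatonic major triad there is V.
With D# in the bass the chord is in first inversion, so the figured bass is 6.

V6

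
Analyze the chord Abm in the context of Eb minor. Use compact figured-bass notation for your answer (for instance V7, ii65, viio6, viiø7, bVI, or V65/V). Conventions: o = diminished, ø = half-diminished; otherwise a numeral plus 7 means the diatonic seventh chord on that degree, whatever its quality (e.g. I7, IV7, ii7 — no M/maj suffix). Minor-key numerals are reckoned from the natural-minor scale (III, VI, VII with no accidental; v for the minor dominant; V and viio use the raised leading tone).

Stacked in thirds the chord is Ab-Cb-Eb: a minor triad on Ab.
In Eb minor, Ab is the subdominant; the diatonic minor triad there is iv.

iv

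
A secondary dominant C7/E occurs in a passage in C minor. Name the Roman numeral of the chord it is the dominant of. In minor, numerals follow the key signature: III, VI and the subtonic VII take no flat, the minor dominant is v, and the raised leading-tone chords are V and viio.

iv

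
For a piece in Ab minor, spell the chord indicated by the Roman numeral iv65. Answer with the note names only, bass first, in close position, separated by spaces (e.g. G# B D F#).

Fb Ab Cb Db

In Ab minor, the subdominant is Db, and the diatonic chord built there is a minor seventh chord.
That chord is spelled Db-Fb-Ab-Cb.
With the 65 figure the chord is in first inversion; from the bass Fb upward in close position it reads Fb-Ab-Cb-Db.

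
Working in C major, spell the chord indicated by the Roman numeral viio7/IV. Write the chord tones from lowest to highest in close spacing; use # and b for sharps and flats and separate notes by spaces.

E G Bb Db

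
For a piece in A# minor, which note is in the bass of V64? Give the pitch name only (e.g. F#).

B#

V in A# minor has root E#; the chord is E#-G##-B#.
The figure 64 means second inversion — the fifth is in the bass.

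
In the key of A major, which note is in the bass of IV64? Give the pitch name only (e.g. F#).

A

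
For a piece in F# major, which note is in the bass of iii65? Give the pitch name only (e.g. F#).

iii in F# major has root A#; the chord is A#-C#-E#-G#.
The figure 65 means first inversion — the third is in the bass.

C#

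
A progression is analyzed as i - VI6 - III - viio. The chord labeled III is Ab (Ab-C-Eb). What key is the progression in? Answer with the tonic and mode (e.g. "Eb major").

F minor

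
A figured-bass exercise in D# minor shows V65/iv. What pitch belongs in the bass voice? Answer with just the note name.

The applied chord V65/iv is rooted on D#: D#-F##-A#-C#.
The figure 65 means first inversion — the third is in the bass.

F##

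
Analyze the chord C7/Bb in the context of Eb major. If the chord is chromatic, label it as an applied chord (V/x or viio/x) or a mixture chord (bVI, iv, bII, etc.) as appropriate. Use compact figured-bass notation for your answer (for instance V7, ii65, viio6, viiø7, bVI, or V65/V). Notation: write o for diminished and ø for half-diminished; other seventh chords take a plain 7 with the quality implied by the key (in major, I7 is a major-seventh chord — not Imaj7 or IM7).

The pitches C-E-G-Bb form a dominant seventh chord rooted on C.
C is not a diatonic chord root with this quality in Eb major, but it lies a perfect fifth above F (ii), so the chord functions as an applied dominant of ii.
With Bb in the bass the chord is in third inversion, so the figured bass is 42.

V42/ii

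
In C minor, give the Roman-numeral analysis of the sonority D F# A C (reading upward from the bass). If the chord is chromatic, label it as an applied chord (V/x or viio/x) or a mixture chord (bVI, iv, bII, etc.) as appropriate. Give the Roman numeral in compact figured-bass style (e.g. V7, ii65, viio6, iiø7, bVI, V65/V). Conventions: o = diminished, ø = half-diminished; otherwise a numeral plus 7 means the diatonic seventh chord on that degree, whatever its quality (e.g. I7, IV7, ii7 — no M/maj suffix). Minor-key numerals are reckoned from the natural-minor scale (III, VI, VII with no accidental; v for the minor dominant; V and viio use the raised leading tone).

V7/V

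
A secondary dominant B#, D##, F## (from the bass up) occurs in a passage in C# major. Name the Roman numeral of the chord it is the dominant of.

iii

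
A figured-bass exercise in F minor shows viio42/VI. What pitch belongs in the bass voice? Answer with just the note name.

Bbb

The applied chord viio42/VI is rooted on C: C-Eb-Gb-Bbb.
The figure 42 means third inversion — the seventh is in the bass.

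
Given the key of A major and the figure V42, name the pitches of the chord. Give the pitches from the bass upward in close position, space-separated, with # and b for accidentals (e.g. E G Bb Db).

D E G# B

The numeral's case and figure indicate a dominant seventh chord. In A major its root, the dominant, is E.
That chord is spelled E-G#-B-D.
With the 42 figure the chord is in third inversion; from the bass D upward in close position it reads D-E-G#-B.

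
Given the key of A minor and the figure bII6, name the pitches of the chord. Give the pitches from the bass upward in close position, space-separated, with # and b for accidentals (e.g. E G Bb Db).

Scale degree 2 in A minor is B; lowering it a half step gives Bb. bII6 is the Neapolitan sixth — a major triad on the lowered second degree, here in its customary first inversion.
So the chord is Bb-D-F, a major triad.
With the 6 figure the chord is in first inversion; from the bass D upward in close position it reads D-F-Bb.

D F Bb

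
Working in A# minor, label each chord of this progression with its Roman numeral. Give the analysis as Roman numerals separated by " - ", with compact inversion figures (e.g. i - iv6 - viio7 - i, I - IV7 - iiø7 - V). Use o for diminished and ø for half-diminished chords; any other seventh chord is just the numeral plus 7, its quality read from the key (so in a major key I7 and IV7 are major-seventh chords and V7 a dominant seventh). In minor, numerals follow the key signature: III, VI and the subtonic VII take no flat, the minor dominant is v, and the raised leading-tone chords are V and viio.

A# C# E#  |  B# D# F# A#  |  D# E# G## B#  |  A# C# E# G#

i - iiø7 - V42 - i7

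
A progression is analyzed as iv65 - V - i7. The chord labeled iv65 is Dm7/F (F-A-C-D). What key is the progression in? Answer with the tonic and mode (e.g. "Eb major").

A minor

iv65 is given as F-A-C-D — a minor seventh chord with root D.
If D is scale degree 4 and the mode makes that degree carry a minor seventh chord, the tonic is A and the mode is minor.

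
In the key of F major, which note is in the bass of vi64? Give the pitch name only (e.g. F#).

vi in F major has root D; the chord is D-F-A.
The figure 64 means second inversion — the fifth is in the bass.

A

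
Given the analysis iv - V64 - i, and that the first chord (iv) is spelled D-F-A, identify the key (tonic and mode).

A minor

The anchor chord is a minor triad on D, labeled iv.
iv on D implies D is the subdominant; that puts the tonic at A, and the lowercase numeral fits minor mode.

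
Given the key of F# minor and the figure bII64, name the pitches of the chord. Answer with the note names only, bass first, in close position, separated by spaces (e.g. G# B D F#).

bII64 is the Neapolitan chord — a major triad on the lowered second degree. In F# minor that root is G.
So the chord is G-B-D, a major triad.
The figured bass 64 indicates second inversion, placing the fifth (D) in the bass: D-G-B.

D G B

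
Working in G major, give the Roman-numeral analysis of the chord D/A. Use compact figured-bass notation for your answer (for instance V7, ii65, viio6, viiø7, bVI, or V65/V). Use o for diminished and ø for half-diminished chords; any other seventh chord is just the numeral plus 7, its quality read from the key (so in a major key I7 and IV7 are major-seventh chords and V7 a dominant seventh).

Stacked in thirds the chord is D-F#-A: a major triad on D.
D is scale degree 5 in G major, and a major triad on that degree is written V.
With A in the bass the chord is in second inversion, so the figured bass is 64.

V64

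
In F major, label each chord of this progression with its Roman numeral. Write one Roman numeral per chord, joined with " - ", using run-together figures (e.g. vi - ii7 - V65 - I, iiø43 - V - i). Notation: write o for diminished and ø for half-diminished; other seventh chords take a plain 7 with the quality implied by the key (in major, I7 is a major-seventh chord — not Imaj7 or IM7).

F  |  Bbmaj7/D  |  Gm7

F: root F is the tonic; major triad there is I.
Bbmaj7/D: major seventh chord on Bb = scale degree 4 → IV65.
Gm7: minor seventh chord on G = scale degree 2 → ii7.

I - IV65 - ii7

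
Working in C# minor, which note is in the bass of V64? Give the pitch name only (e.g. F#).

D#

V in C# minor has root G#; the chord is G#-B#-D#.
The figure 64 means second inversion — the fifth is in the bass.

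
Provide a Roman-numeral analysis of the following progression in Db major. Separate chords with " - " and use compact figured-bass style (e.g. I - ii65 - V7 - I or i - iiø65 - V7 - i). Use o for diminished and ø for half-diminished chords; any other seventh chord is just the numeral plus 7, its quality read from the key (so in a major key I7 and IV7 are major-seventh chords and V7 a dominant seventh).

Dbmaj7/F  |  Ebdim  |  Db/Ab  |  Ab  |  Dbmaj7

Dbmaj7/F: root Db is the tonic; major seventh chord there is I65.
Ebdim: Eb with this quality isn't in the key; it's iio, borrowed from the parallel minor.
Db/Ab has root Db, degree 1 in Db major, so I64.
Ab: major triad on Ab = scale degree 5 → V.
Dbmaj7: major seventh chord on Db = scale degree 1 → I7.

I65 - iio - I64 - V - I7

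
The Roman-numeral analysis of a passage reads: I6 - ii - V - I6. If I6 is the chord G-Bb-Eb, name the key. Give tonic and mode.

Eb major

I6 is given as G-Bb-Eb — a major triad with root Eb.
If Eb is scale degree 1 and the mode makes that degree carry a major triad, the tonic is Eb and the mode is major.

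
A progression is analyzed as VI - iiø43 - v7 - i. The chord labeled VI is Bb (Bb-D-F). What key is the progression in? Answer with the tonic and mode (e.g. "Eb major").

D minor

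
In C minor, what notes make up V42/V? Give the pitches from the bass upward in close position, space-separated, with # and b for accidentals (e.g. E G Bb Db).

C D F# A

The slash means an applied dominant: we want the dominant of V. In C minor, V is G major, and its dominant is built on D.
Building a dominant seventh chord on D gives D-F#-A-C.
The figured bass 42 indicates third inversion, placing the seventh (C) in the bass: C-D-F#-A.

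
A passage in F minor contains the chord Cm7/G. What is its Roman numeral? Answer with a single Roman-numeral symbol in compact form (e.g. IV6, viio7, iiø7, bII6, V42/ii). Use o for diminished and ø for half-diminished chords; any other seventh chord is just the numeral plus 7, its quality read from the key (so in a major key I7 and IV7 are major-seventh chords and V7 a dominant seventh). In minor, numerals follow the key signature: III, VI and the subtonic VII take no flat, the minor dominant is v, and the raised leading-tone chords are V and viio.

v43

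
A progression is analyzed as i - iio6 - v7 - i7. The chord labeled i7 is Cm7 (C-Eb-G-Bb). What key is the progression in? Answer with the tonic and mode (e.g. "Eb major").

The chord Cm7 is a minor seventh chord rooted on C; its label is i7.
If C is scale degree 1 and the mode makes that degree carry a minor seventh chord, the tonic is C and the mode is minor.

C minor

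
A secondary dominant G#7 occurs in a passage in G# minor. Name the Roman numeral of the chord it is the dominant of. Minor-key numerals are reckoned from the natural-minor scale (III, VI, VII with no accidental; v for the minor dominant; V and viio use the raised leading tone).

iv

The chord is a dominant seventh chord on G#.
A dominant resolves down a perfect fifth: G# → C#. In G# minor, C# is scale degree 4, i.e. iv.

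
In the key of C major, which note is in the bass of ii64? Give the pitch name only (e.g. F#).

A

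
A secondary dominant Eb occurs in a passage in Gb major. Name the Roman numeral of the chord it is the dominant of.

The chord is a major triad on Eb.
A dominant resolves down a perfect fifth: Eb → Ab. In Gb major, Ab is scale degree 2, i.e. ii.

ii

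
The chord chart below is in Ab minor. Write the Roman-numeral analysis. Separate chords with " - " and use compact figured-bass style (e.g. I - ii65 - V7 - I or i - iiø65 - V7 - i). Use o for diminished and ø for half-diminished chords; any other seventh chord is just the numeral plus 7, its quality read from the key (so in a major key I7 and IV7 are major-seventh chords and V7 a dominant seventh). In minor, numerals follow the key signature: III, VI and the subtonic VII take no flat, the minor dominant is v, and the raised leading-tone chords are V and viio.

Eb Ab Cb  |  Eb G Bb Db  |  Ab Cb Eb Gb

Eb-Ab-Cb has root Ab, degree 1 in Ab minor, so i64.
Eb-G-Bb-Db has root Eb, degree 5 in Ab minor, so V7.
Ab-Cb-Eb-Gb: root Ab is the tonic; minor seventh chord there is i7.

i64 - V7 - i7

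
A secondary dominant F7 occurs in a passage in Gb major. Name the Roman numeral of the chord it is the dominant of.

iii

The chord is a dominant seventh chord on F.
A dominant resolves down a perfect fifth: F → Bb. In Gb major, Bb is scale degree 3, i.e. iii.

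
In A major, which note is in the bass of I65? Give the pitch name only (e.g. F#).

I in A major has root A; the chord is A-C#-E-G#.
The figure 65 means first inversion — the third is in the bass.

C#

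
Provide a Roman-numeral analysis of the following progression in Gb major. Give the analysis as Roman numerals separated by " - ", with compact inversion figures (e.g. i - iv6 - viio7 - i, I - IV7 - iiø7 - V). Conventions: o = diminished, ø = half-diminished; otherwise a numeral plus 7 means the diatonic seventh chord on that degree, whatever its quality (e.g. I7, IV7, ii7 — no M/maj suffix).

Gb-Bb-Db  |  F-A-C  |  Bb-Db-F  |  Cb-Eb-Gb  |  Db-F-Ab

I - V/iii - iii - IV - V

Gb-Bb-Db: root Gb is the tonic; major triad there is I.
F-A-C is the secondary dominant of iii (major triad on F): V/iii.
Bb-Db-F has root Bb, degree 3 in Gb major, so iii.
Cb-Eb-Gb has root Cb, degree 4 in Gb major, so IV.
Db-F-Ab has root Db, degree 5 in Gb major, so V.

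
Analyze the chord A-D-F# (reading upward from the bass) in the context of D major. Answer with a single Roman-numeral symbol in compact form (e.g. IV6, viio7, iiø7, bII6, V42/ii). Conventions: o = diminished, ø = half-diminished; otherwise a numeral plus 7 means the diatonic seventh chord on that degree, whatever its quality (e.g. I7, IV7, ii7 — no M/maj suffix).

I64

Stacked in thirds the chord is D-F#-A: a major triad on D.
D is scale degree 1 in D major, and a major triad on that degree is written I.
With A in the bass the chord is in second inversion, so the figured bass is 64.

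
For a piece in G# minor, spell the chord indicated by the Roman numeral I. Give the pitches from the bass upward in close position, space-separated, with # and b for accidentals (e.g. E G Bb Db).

G# B# D#

I is the major tonic (Picardy third), borrowed from the parallel major. In G# minor that root is G#.
So the chord is G#-B#-D#.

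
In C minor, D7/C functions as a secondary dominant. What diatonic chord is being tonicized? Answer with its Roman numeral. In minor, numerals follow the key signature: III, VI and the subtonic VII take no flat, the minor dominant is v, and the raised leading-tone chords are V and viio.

The chord is a dominant seventh chord on D.
A dominant resolves down a perfect fifth: D → G. In C minor, G is scale degree 5, i.e. V.

V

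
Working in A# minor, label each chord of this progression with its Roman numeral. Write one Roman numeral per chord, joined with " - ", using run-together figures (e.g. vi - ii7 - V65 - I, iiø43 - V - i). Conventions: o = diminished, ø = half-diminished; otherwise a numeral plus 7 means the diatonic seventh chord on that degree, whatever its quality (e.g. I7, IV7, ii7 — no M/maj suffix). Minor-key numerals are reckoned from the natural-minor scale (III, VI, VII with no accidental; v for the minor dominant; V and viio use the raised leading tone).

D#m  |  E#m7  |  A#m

iv - v7 - i

D#m has root D#, degree 4 in A# minor, so iv.
E#m7: minor seventh chord on E# = scale degree 5 → v7.
A#m has root A#, degree 1 in A# minor, so i.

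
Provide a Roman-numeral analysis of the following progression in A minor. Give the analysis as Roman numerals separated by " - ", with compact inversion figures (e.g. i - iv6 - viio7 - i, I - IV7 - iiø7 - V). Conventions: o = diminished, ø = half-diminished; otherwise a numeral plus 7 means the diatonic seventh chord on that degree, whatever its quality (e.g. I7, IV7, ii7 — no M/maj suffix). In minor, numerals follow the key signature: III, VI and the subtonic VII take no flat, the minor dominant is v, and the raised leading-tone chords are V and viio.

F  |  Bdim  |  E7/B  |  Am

F has root F, degree 6 in A minor, so VI.
Bdim: root B is the supertonic; diminished triad there is iio.
E7/B: root E is the dominant; dominant seventh chord there is V43.
Am: root A is the tonic; minor triad there is i.

VI - iio - V43 - i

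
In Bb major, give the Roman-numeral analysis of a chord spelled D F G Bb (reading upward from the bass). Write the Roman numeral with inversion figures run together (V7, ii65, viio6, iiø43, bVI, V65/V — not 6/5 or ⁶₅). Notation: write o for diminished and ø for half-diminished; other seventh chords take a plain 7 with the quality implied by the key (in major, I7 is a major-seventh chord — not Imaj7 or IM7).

vi43

The pitches G-Bb-D-F form a minor seventh chord rooted on G.
In Bb major, G is the submediant; the diatonic minor seventh chord there is vi7.
With D in the bass the chord is in second inversion, so the figured bass is 43.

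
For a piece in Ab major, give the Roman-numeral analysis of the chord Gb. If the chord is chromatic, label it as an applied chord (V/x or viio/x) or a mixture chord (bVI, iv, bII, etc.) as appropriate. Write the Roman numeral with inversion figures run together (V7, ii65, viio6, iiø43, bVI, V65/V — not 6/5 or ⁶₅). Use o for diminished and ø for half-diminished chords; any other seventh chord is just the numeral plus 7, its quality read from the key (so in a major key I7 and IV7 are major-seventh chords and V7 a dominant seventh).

bVII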